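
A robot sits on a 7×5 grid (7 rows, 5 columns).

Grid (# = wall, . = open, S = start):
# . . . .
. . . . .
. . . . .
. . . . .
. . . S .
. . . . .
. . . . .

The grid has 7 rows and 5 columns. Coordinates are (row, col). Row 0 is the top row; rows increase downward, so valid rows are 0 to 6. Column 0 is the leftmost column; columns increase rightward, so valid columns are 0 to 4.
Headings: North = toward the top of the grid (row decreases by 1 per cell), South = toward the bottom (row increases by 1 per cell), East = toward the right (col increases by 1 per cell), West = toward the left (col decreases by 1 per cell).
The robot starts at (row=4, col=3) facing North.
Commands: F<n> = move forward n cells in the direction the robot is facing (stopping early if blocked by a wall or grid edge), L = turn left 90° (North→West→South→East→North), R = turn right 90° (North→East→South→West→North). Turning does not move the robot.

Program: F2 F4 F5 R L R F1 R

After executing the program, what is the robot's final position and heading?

Answer: Final position: (row=0, col=4), facing South

Derivation:
Start: (row=4, col=3), facing North
  F2: move forward 2, now at (row=2, col=3)
  F4: move forward 2/4 (blocked), now at (row=0, col=3)
  F5: move forward 0/5 (blocked), now at (row=0, col=3)
  R: turn right, now facing East
  L: turn left, now facing North
  R: turn right, now facing East
  F1: move forward 1, now at (row=0, col=4)
  R: turn right, now facing South
Final: (row=0, col=4), facing South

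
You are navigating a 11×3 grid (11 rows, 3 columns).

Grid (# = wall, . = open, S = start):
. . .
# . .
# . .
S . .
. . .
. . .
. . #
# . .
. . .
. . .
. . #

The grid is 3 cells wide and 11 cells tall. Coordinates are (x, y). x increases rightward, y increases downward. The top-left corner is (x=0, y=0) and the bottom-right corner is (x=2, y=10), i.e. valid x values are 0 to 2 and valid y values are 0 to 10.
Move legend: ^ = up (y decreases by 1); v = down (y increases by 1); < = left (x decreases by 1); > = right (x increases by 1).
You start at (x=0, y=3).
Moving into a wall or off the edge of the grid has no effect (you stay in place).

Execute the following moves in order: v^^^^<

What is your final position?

Start: (x=0, y=3)
  v (down): (x=0, y=3) -> (x=0, y=4)
  ^ (up): (x=0, y=4) -> (x=0, y=3)
  [×3]^ (up): blocked, stay at (x=0, y=3)
  < (left): blocked, stay at (x=0, y=3)
Final: (x=0, y=3)

Answer: Final position: (x=0, y=3)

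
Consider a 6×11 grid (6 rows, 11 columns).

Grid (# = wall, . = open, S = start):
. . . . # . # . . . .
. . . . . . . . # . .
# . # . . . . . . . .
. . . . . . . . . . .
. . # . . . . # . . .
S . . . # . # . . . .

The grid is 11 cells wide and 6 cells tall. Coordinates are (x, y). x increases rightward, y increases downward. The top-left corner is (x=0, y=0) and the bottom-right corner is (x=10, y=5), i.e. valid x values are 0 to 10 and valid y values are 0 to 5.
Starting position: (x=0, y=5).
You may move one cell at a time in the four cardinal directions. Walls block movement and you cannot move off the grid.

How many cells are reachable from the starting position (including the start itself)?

Answer: Reachable cells: 57

Derivation:
BFS flood-fill from (x=0, y=5):
  Distance 0: (x=0, y=5)
  Distance 1: (x=0, y=4), (x=1, y=5)
  Distance 2: (x=0, y=3), (x=1, y=4), (x=2, y=5)
  Distance 3: (x=1, y=3), (x=3, y=5)
  Distance 4: (x=1, y=2), (x=2, y=3), (x=3, y=4)
  Distance 5: (x=1, y=1), (x=3, y=3), (x=4, y=4)
  Distance 6: (x=1, y=0), (x=0, y=1), (x=2, y=1), (x=3, y=2), (x=4, y=3), (x=5, y=4)
  Distance 7: (x=0, y=0), (x=2, y=0), (x=3, y=1), (x=4, y=2), (x=5, y=3), (x=6, y=4), (x=5, y=5)
  Distance 8: (x=3, y=0), (x=4, y=1), (x=5, y=2), (x=6, y=3)
  Distance 9: (x=5, y=1), (x=6, y=2), (x=7, y=3)
  Distance 10: (x=5, y=0), (x=6, y=1), (x=7, y=2), (x=8, y=3)
  Distance 11: (x=7, y=1), (x=8, y=2), (x=9, y=3), (x=8, y=4)
  Distance 12: (x=7, y=0), (x=9, y=2), (x=10, y=3), (x=9, y=4), (x=8, y=5)
  Distance 13: (x=8, y=0), (x=9, y=1), (x=10, y=2), (x=10, y=4), (x=7, y=5), (x=9, y=5)
  Distance 14: (x=9, y=0), (x=10, y=1), (x=10, y=5)
  Distance 15: (x=10, y=0)
Total reachable: 57 (grid has 57 open cells total)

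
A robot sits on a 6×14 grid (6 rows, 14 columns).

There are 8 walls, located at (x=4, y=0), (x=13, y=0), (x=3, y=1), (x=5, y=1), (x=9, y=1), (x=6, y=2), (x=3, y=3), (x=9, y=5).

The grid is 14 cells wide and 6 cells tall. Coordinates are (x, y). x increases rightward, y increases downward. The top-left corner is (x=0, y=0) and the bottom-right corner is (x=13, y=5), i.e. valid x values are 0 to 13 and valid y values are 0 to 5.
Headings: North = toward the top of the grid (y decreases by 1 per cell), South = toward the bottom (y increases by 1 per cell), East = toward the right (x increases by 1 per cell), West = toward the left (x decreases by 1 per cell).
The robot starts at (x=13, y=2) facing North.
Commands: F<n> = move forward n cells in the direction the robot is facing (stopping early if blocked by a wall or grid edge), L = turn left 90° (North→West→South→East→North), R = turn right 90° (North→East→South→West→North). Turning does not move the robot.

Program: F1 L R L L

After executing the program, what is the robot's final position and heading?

Start: (x=13, y=2), facing North
  F1: move forward 1, now at (x=13, y=1)
  L: turn left, now facing West
  R: turn right, now facing North
  L: turn left, now facing West
  L: turn left, now facing South
Final: (x=13, y=1), facing South

Answer: Final position: (x=13, y=1), facing South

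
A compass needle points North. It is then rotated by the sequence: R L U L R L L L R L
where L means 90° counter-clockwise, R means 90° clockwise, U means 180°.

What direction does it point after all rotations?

Start: North
  R (right (90° clockwise)) -> East
  L (left (90° counter-clockwise)) -> North
  U (U-turn (180°)) -> South
  L (left (90° counter-clockwise)) -> East
  R (right (90° clockwise)) -> South
  L (left (90° counter-clockwise)) -> East
  L (left (90° counter-clockwise)) -> North
  L (left (90° counter-clockwise)) -> West
  R (right (90° clockwise)) -> North
  L (left (90° counter-clockwise)) -> West
Final: West

Answer: Final heading: West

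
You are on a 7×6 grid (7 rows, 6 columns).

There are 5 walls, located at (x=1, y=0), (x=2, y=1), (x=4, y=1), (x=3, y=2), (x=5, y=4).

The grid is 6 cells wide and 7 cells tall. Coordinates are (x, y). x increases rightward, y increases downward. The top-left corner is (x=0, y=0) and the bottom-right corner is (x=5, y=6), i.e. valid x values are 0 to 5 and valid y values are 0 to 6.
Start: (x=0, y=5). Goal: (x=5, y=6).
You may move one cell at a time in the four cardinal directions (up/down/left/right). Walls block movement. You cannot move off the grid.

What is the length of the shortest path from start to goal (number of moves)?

Answer: Shortest path length: 6

Derivation:
BFS from (x=0, y=5) until reaching (x=5, y=6):
  Distance 0: (x=0, y=5)
  Distance 1: (x=0, y=4), (x=1, y=5), (x=0, y=6)
  Distance 2: (x=0, y=3), (x=1, y=4), (x=2, y=5), (x=1, y=6)
  Distance 3: (x=0, y=2), (x=1, y=3), (x=2, y=4), (x=3, y=5), (x=2, y=6)
  Distance 4: (x=0, y=1), (x=1, y=2), (x=2, y=3), (x=3, y=4), (x=4, y=5), (x=3, y=6)
  Distance 5: (x=0, y=0), (x=1, y=1), (x=2, y=2), (x=3, y=3), (x=4, y=4), (x=5, y=5), (x=4, y=6)
  Distance 6: (x=4, y=3), (x=5, y=6)  <- goal reached here
One shortest path (6 moves): (x=0, y=5) -> (x=1, y=5) -> (x=2, y=5) -> (x=3, y=5) -> (x=4, y=5) -> (x=5, y=5) -> (x=5, y=6)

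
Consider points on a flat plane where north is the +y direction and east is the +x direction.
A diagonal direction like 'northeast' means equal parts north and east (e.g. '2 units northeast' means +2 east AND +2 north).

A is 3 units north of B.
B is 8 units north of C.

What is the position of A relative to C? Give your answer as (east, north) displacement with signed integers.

Place C at the origin (east=0, north=0).
  B is 8 units north of C: delta (east=+0, north=+8); B at (east=0, north=8).
  A is 3 units north of B: delta (east=+0, north=+3); A at (east=0, north=11).
Therefore A relative to C: (east=0, north=11).

Answer: A is at (east=0, north=11) relative to C.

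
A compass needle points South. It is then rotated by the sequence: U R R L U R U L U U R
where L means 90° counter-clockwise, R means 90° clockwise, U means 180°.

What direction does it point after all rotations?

Answer: Final heading: South

Derivation:
Start: South
  U (U-turn (180°)) -> North
  R (right (90° clockwise)) -> East
  R (right (90° clockwise)) -> South
  L (left (90° counter-clockwise)) -> East
  U (U-turn (180°)) -> West
  R (right (90° clockwise)) -> North
  U (U-turn (180°)) -> South
  L (left (90° counter-clockwise)) -> East
  U (U-turn (180°)) -> West
  U (U-turn (180°)) -> East
  R (right (90° clockwise)) -> South
Final: South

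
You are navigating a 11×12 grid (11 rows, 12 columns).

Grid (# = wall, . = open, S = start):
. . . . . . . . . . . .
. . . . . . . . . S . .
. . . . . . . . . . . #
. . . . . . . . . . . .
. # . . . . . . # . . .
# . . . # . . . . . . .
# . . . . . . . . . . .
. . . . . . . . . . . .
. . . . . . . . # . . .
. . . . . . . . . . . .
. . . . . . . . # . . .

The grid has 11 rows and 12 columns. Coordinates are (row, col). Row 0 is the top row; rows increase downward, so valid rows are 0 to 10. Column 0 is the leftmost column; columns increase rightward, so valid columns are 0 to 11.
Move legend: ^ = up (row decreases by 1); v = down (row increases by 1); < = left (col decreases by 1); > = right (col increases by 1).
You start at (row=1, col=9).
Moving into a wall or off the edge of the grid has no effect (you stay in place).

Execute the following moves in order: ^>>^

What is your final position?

Answer: Final position: (row=0, col=11)

Derivation:
Start: (row=1, col=9)
  ^ (up): (row=1, col=9) -> (row=0, col=9)
  > (right): (row=0, col=9) -> (row=0, col=10)
  > (right): (row=0, col=10) -> (row=0, col=11)
  ^ (up): blocked, stay at (row=0, col=11)
Final: (row=0, col=11)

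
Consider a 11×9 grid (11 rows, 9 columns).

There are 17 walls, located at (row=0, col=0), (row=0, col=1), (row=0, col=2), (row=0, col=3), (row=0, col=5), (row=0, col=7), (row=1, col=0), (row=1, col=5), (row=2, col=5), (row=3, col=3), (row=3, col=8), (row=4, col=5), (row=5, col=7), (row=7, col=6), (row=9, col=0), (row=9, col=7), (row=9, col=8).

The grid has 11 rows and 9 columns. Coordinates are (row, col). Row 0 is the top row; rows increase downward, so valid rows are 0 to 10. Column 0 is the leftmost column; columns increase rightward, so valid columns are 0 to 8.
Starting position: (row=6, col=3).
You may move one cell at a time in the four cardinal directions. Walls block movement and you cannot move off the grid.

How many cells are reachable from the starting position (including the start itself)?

BFS flood-fill from (row=6, col=3):
  Distance 0: (row=6, col=3)
  Distance 1: (row=5, col=3), (row=6, col=2), (row=6, col=4), (row=7, col=3)
  Distance 2: (row=4, col=3), (row=5, col=2), (row=5, col=4), (row=6, col=1), (row=6, col=5), (row=7, col=2), (row=7, col=4), (row=8, col=3)
  Distance 3: (row=4, col=2), (row=4, col=4), (row=5, col=1), (row=5, col=5), (row=6, col=0), (row=6, col=6), (row=7, col=1), (row=7, col=5), (row=8, col=2), (row=8, col=4), (row=9, col=3)
  Distance 4: (row=3, col=2), (row=3, col=4), (row=4, col=1), (row=5, col=0), (row=5, col=6), (row=6, col=7), (row=7, col=0), (row=8, col=1), (row=8, col=5), (row=9, col=2), (row=9, col=4), (row=10, col=3)
  Distance 5: (row=2, col=2), (row=2, col=4), (row=3, col=1), (row=3, col=5), (row=4, col=0), (row=4, col=6), (row=6, col=8), (row=7, col=7), (row=8, col=0), (row=8, col=6), (row=9, col=1), (row=9, col=5), (row=10, col=2), (row=10, col=4)
  Distance 6: (row=1, col=2), (row=1, col=4), (row=2, col=1), (row=2, col=3), (row=3, col=0), (row=3, col=6), (row=4, col=7), (row=5, col=8), (row=7, col=8), (row=8, col=7), (row=9, col=6), (row=10, col=1), (row=10, col=5)
  Distance 7: (row=0, col=4), (row=1, col=1), (row=1, col=3), (row=2, col=0), (row=2, col=6), (row=3, col=7), (row=4, col=8), (row=8, col=8), (row=10, col=0), (row=10, col=6)
  Distance 8: (row=1, col=6), (row=2, col=7), (row=10, col=7)
  Distance 9: (row=0, col=6), (row=1, col=7), (row=2, col=8), (row=10, col=8)
  Distance 10: (row=1, col=8)
  Distance 11: (row=0, col=8)
Total reachable: 82 (grid has 82 open cells total)

Answer: Reachable cells: 82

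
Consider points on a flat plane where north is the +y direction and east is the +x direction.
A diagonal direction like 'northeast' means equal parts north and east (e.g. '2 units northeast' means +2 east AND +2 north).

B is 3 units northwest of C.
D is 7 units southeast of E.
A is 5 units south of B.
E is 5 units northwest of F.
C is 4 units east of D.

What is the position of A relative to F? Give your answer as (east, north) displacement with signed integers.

Answer: A is at (east=3, north=-4) relative to F.

Derivation:
Place F at the origin (east=0, north=0).
  E is 5 units northwest of F: delta (east=-5, north=+5); E at (east=-5, north=5).
  D is 7 units southeast of E: delta (east=+7, north=-7); D at (east=2, north=-2).
  C is 4 units east of D: delta (east=+4, north=+0); C at (east=6, north=-2).
  B is 3 units northwest of C: delta (east=-3, north=+3); B at (east=3, north=1).
  A is 5 units south of B: delta (east=+0, north=-5); A at (east=3, north=-4).
Therefore A relative to F: (east=3, north=-4).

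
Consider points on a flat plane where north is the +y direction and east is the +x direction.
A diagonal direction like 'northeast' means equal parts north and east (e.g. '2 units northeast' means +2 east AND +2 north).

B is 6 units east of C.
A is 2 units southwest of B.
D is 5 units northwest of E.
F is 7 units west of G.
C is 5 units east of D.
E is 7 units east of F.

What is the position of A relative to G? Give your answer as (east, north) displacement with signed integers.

Answer: A is at (east=4, north=3) relative to G.

Derivation:
Place G at the origin (east=0, north=0).
  F is 7 units west of G: delta (east=-7, north=+0); F at (east=-7, north=0).
  E is 7 units east of F: delta (east=+7, north=+0); E at (east=0, north=0).
  D is 5 units northwest of E: delta (east=-5, north=+5); D at (east=-5, north=5).
  C is 5 units east of D: delta (east=+5, north=+0); C at (east=0, north=5).
  B is 6 units east of C: delta (east=+6, north=+0); B at (east=6, north=5).
  A is 2 units southwest of B: delta (east=-2, north=-2); A at (east=4, north=3).
Therefore A relative to G: (east=4, north=3).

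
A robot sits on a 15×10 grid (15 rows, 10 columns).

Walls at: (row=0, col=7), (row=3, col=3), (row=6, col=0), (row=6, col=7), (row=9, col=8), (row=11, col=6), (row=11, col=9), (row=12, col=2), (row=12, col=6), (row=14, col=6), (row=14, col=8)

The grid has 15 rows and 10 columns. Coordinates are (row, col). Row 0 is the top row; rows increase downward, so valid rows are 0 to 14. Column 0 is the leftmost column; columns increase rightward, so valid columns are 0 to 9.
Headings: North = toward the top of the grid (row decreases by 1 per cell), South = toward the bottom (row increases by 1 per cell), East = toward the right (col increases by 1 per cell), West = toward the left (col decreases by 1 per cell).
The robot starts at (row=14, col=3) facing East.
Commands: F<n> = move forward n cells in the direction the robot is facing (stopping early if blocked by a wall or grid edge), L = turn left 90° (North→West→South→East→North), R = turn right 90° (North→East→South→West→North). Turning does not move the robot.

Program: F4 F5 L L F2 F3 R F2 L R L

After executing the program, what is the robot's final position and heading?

Answer: Final position: (row=12, col=0), facing West

Derivation:
Start: (row=14, col=3), facing East
  F4: move forward 2/4 (blocked), now at (row=14, col=5)
  F5: move forward 0/5 (blocked), now at (row=14, col=5)
  L: turn left, now facing North
  L: turn left, now facing West
  F2: move forward 2, now at (row=14, col=3)
  F3: move forward 3, now at (row=14, col=0)
  R: turn right, now facing North
  F2: move forward 2, now at (row=12, col=0)
  L: turn left, now facing West
  R: turn right, now facing North
  L: turn left, now facing West
Final: (row=12, col=0), facing West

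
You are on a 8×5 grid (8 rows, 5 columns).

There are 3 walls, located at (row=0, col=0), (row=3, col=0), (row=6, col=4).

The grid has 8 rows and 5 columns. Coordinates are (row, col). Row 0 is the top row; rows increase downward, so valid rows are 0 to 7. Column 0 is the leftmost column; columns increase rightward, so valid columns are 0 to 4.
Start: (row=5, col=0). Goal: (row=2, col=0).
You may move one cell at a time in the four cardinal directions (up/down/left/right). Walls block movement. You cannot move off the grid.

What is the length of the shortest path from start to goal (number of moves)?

Answer: Shortest path length: 5

Derivation:
BFS from (row=5, col=0) until reaching (row=2, col=0):
  Distance 0: (row=5, col=0)
  Distance 1: (row=4, col=0), (row=5, col=1), (row=6, col=0)
  Distance 2: (row=4, col=1), (row=5, col=2), (row=6, col=1), (row=7, col=0)
  Distance 3: (row=3, col=1), (row=4, col=2), (row=5, col=3), (row=6, col=2), (row=7, col=1)
  Distance 4: (row=2, col=1), (row=3, col=2), (row=4, col=3), (row=5, col=4), (row=6, col=3), (row=7, col=2)
  Distance 5: (row=1, col=1), (row=2, col=0), (row=2, col=2), (row=3, col=3), (row=4, col=4), (row=7, col=3)  <- goal reached here
One shortest path (5 moves): (row=5, col=0) -> (row=5, col=1) -> (row=4, col=1) -> (row=3, col=1) -> (row=2, col=1) -> (row=2, col=0)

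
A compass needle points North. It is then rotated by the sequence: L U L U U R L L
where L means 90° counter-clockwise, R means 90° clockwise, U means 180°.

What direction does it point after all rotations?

Answer: Final heading: West

Derivation:
Start: North
  L (left (90° counter-clockwise)) -> West
  U (U-turn (180°)) -> East
  L (left (90° counter-clockwise)) -> North
  U (U-turn (180°)) -> South
  U (U-turn (180°)) -> North
  R (right (90° clockwise)) -> East
  L (left (90° counter-clockwise)) -> North
  L (left (90° counter-clockwise)) -> West
Final: West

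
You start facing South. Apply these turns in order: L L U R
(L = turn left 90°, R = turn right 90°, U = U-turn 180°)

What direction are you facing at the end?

Answer: Final heading: West

Derivation:
Start: South
  L (left (90° counter-clockwise)) -> East
  L (left (90° counter-clockwise)) -> North
  U (U-turn (180°)) -> South
  R (right (90° clockwise)) -> West
Final: West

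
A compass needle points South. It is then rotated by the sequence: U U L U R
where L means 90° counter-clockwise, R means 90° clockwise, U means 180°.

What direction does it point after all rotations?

Start: South
  U (U-turn (180°)) -> North
  U (U-turn (180°)) -> South
  L (left (90° counter-clockwise)) -> East
  U (U-turn (180°)) -> West
  R (right (90° clockwise)) -> North
Final: North

Answer: Final heading: North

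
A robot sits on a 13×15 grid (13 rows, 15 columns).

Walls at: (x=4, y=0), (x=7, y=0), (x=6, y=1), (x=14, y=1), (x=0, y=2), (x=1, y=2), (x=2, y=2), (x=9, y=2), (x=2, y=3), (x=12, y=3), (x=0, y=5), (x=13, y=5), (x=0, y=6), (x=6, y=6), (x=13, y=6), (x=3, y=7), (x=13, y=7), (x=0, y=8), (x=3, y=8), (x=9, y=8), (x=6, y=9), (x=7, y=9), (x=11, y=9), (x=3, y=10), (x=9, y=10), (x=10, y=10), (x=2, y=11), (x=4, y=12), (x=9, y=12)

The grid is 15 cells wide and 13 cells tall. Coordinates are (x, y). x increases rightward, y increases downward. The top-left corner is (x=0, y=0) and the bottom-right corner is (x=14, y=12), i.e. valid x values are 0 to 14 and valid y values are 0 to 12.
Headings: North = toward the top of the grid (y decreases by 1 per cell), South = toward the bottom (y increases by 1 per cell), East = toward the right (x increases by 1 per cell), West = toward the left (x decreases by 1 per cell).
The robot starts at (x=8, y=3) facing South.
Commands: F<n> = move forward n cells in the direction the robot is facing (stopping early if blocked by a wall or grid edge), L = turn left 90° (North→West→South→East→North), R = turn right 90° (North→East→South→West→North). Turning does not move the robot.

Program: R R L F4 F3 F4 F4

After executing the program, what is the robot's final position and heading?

Start: (x=8, y=3), facing South
  R: turn right, now facing West
  R: turn right, now facing North
  L: turn left, now facing West
  F4: move forward 4, now at (x=4, y=3)
  F3: move forward 1/3 (blocked), now at (x=3, y=3)
  F4: move forward 0/4 (blocked), now at (x=3, y=3)
  F4: move forward 0/4 (blocked), now at (x=3, y=3)
Final: (x=3, y=3), facing West

Answer: Final position: (x=3, y=3), facing West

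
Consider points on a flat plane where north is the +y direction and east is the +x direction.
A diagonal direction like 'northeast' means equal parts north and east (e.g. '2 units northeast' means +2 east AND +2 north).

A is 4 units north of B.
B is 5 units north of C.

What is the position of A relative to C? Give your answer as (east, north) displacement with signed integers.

Answer: A is at (east=0, north=9) relative to C.

Derivation:
Place C at the origin (east=0, north=0).
  B is 5 units north of C: delta (east=+0, north=+5); B at (east=0, north=5).
  A is 4 units north of B: delta (east=+0, north=+4); A at (east=0, north=9).
Therefore A relative to C: (east=0, north=9).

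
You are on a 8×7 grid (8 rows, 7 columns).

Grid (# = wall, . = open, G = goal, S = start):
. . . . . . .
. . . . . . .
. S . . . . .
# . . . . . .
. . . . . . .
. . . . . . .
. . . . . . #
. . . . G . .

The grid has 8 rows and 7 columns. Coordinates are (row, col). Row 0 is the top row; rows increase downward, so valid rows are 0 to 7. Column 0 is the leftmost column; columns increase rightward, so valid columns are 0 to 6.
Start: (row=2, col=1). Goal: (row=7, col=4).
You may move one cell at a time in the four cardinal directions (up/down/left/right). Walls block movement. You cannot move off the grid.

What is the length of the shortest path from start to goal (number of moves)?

Answer: Shortest path length: 8

Derivation:
BFS from (row=2, col=1) until reaching (row=7, col=4):
  Distance 0: (row=2, col=1)
  Distance 1: (row=1, col=1), (row=2, col=0), (row=2, col=2), (row=3, col=1)
  Distance 2: (row=0, col=1), (row=1, col=0), (row=1, col=2), (row=2, col=3), (row=3, col=2), (row=4, col=1)
  Distance 3: (row=0, col=0), (row=0, col=2), (row=1, col=3), (row=2, col=4), (row=3, col=3), (row=4, col=0), (row=4, col=2), (row=5, col=1)
  Distance 4: (row=0, col=3), (row=1, col=4), (row=2, col=5), (row=3, col=4), (row=4, col=3), (row=5, col=0), (row=5, col=2), (row=6, col=1)
  Distance 5: (row=0, col=4), (row=1, col=5), (row=2, col=6), (row=3, col=5), (row=4, col=4), (row=5, col=3), (row=6, col=0), (row=6, col=2), (row=7, col=1)
  Distance 6: (row=0, col=5), (row=1, col=6), (row=3, col=6), (row=4, col=5), (row=5, col=4), (row=6, col=3), (row=7, col=0), (row=7, col=2)
  Distance 7: (row=0, col=6), (row=4, col=6), (row=5, col=5), (row=6, col=4), (row=7, col=3)
  Distance 8: (row=5, col=6), (row=6, col=5), (row=7, col=4)  <- goal reached here
One shortest path (8 moves): (row=2, col=1) -> (row=2, col=2) -> (row=2, col=3) -> (row=2, col=4) -> (row=3, col=4) -> (row=4, col=4) -> (row=5, col=4) -> (row=6, col=4) -> (row=7, col=4)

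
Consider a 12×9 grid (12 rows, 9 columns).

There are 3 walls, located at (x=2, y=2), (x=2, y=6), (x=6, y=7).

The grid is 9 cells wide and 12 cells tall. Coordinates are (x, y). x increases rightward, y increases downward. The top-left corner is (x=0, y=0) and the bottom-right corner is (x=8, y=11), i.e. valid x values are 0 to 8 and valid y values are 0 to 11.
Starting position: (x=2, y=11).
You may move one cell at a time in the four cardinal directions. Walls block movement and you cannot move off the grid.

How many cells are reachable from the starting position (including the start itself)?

Answer: Reachable cells: 105

Derivation:
BFS flood-fill from (x=2, y=11):
  Distance 0: (x=2, y=11)
  Distance 1: (x=2, y=10), (x=1, y=11), (x=3, y=11)
  Distance 2: (x=2, y=9), (x=1, y=10), (x=3, y=10), (x=0, y=11), (x=4, y=11)
  Distance 3: (x=2, y=8), (x=1, y=9), (x=3, y=9), (x=0, y=10), (x=4, y=10), (x=5, y=11)
  Distance 4: (x=2, y=7), (x=1, y=8), (x=3, y=8), (x=0, y=9), (x=4, y=9), (x=5, y=10), (x=6, y=11)
  Distance 5: (x=1, y=7), (x=3, y=7), (x=0, y=8), (x=4, y=8), (x=5, y=9), (x=6, y=10), (x=7, y=11)
  Distance 6: (x=1, y=6), (x=3, y=6), (x=0, y=7), (x=4, y=7), (x=5, y=8), (x=6, y=9), (x=7, y=10), (x=8, y=11)
  Distance 7: (x=1, y=5), (x=3, y=5), (x=0, y=6), (x=4, y=6), (x=5, y=7), (x=6, y=8), (x=7, y=9), (x=8, y=10)
  Distance 8: (x=1, y=4), (x=3, y=4), (x=0, y=5), (x=2, y=5), (x=4, y=5), (x=5, y=6), (x=7, y=8), (x=8, y=9)
  Distance 9: (x=1, y=3), (x=3, y=3), (x=0, y=4), (x=2, y=4), (x=4, y=4), (x=5, y=5), (x=6, y=6), (x=7, y=7), (x=8, y=8)
  Distance 10: (x=1, y=2), (x=3, y=2), (x=0, y=3), (x=2, y=3), (x=4, y=3), (x=5, y=4), (x=6, y=5), (x=7, y=6), (x=8, y=7)
  Distance 11: (x=1, y=1), (x=3, y=1), (x=0, y=2), (x=4, y=2), (x=5, y=3), (x=6, y=4), (x=7, y=5), (x=8, y=6)
  Distance 12: (x=1, y=0), (x=3, y=0), (x=0, y=1), (x=2, y=1), (x=4, y=1), (x=5, y=2), (x=6, y=3), (x=7, y=4), (x=8, y=5)
  Distance 13: (x=0, y=0), (x=2, y=0), (x=4, y=0), (x=5, y=1), (x=6, y=2), (x=7, y=3), (x=8, y=4)
  Distance 14: (x=5, y=0), (x=6, y=1), (x=7, y=2), (x=8, y=3)
  Distance 15: (x=6, y=0), (x=7, y=1), (x=8, y=2)
  Distance 16: (x=7, y=0), (x=8, y=1)
  Distance 17: (x=8, y=0)
Total reachable: 105 (grid has 105 open cells total)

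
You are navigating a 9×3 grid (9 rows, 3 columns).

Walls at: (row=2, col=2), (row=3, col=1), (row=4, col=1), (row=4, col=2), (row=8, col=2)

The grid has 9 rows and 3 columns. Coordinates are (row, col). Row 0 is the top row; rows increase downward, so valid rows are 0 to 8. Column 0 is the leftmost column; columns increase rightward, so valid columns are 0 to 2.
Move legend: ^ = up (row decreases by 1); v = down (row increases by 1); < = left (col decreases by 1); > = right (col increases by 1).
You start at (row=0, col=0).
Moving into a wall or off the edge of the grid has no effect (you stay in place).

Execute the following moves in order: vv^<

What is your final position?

Answer: Final position: (row=1, col=0)

Derivation:
Start: (row=0, col=0)
  v (down): (row=0, col=0) -> (row=1, col=0)
  v (down): (row=1, col=0) -> (row=2, col=0)
  ^ (up): (row=2, col=0) -> (row=1, col=0)
  < (left): blocked, stay at (row=1, col=0)
Final: (row=1, col=0)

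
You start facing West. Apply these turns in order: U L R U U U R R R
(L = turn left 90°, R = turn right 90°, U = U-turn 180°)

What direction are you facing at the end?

Answer: Final heading: South

Derivation:
Start: West
  U (U-turn (180°)) -> East
  L (left (90° counter-clockwise)) -> North
  R (right (90° clockwise)) -> East
  U (U-turn (180°)) -> West
  U (U-turn (180°)) -> East
  U (U-turn (180°)) -> West
  R (right (90° clockwise)) -> North
  R (right (90° clockwise)) -> East
  R (right (90° clockwise)) -> South
Final: South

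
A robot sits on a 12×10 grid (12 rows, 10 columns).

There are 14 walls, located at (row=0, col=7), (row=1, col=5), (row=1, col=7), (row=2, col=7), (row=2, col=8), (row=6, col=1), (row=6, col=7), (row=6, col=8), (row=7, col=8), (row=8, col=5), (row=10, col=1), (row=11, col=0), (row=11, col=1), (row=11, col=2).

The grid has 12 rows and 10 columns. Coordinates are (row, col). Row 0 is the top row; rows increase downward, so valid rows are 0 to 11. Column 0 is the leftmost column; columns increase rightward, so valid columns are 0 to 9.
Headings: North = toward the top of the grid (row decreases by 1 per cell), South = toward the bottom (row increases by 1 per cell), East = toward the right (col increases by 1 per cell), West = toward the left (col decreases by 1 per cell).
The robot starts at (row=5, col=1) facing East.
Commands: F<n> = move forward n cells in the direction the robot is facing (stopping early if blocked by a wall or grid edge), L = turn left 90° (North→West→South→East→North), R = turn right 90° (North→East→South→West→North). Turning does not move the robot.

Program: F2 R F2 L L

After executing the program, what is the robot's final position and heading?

Answer: Final position: (row=7, col=3), facing North

Derivation:
Start: (row=5, col=1), facing East
  F2: move forward 2, now at (row=5, col=3)
  R: turn right, now facing South
  F2: move forward 2, now at (row=7, col=3)
  L: turn left, now facing East
  L: turn left, now facing North
Final: (row=7, col=3), facing North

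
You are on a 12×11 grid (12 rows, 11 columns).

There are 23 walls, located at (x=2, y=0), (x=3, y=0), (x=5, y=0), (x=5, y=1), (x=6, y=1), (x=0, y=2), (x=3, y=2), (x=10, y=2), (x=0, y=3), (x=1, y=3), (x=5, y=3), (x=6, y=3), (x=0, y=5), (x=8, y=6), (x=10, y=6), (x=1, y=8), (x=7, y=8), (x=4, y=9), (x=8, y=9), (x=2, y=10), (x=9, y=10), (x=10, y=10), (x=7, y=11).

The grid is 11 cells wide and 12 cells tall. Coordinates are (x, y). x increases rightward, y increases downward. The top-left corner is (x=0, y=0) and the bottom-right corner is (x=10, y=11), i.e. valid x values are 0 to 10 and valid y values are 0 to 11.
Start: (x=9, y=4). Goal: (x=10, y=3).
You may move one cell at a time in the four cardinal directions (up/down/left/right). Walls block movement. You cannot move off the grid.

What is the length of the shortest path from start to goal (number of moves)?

BFS from (x=9, y=4) until reaching (x=10, y=3):
  Distance 0: (x=9, y=4)
  Distance 1: (x=9, y=3), (x=8, y=4), (x=10, y=4), (x=9, y=5)
  Distance 2: (x=9, y=2), (x=8, y=3), (x=10, y=3), (x=7, y=4), (x=8, y=5), (x=10, y=5), (x=9, y=6)  <- goal reached here
One shortest path (2 moves): (x=9, y=4) -> (x=10, y=4) -> (x=10, y=3)

Answer: Shortest path length: 2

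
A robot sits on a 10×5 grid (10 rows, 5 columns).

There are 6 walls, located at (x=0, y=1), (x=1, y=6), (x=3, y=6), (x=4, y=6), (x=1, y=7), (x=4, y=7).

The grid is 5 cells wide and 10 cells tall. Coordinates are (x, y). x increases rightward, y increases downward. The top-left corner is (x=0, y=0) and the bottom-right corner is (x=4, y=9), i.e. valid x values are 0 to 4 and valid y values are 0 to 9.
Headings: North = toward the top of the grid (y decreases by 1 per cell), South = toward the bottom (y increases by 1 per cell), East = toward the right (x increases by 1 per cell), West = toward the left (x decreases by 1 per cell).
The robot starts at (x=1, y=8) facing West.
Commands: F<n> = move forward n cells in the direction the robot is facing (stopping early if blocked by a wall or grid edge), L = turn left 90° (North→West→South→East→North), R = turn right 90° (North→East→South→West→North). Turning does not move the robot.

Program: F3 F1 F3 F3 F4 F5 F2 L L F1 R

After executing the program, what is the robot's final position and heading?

Answer: Final position: (x=1, y=8), facing South

Derivation:
Start: (x=1, y=8), facing West
  F3: move forward 1/3 (blocked), now at (x=0, y=8)
  F1: move forward 0/1 (blocked), now at (x=0, y=8)
  F3: move forward 0/3 (blocked), now at (x=0, y=8)
  F3: move forward 0/3 (blocked), now at (x=0, y=8)
  F4: move forward 0/4 (blocked), now at (x=0, y=8)
  F5: move forward 0/5 (blocked), now at (x=0, y=8)
  F2: move forward 0/2 (blocked), now at (x=0, y=8)
  L: turn left, now facing South
  L: turn left, now facing East
  F1: move forward 1, now at (x=1, y=8)
  R: turn right, now facing South
Final: (x=1, y=8), facing South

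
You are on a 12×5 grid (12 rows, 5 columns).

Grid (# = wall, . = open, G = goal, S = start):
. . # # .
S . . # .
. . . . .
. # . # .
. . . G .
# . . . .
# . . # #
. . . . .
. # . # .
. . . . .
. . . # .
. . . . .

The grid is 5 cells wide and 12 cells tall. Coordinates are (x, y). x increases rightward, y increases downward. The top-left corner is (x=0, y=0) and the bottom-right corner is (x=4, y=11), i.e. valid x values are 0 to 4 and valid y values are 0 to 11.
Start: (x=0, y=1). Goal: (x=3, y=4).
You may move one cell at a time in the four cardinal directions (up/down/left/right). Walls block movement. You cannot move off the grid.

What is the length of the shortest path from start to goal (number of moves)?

BFS from (x=0, y=1) until reaching (x=3, y=4):
  Distance 0: (x=0, y=1)
  Distance 1: (x=0, y=0), (x=1, y=1), (x=0, y=2)
  Distance 2: (x=1, y=0), (x=2, y=1), (x=1, y=2), (x=0, y=3)
  Distance 3: (x=2, y=2), (x=0, y=4)
  Distance 4: (x=3, y=2), (x=2, y=3), (x=1, y=4)
  Distance 5: (x=4, y=2), (x=2, y=4), (x=1, y=5)
  Distance 6: (x=4, y=1), (x=4, y=3), (x=3, y=4), (x=2, y=5), (x=1, y=6)  <- goal reached here
One shortest path (6 moves): (x=0, y=1) -> (x=1, y=1) -> (x=2, y=1) -> (x=2, y=2) -> (x=2, y=3) -> (x=2, y=4) -> (x=3, y=4)

Answer: Shortest path length: 6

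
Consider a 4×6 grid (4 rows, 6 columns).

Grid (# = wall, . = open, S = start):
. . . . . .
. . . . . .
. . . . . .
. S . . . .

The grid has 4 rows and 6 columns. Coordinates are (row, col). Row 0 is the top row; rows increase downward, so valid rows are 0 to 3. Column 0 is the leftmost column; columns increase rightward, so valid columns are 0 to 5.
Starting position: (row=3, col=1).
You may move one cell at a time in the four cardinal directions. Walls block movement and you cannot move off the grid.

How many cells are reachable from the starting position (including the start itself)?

BFS flood-fill from (row=3, col=1):
  Distance 0: (row=3, col=1)
  Distance 1: (row=2, col=1), (row=3, col=0), (row=3, col=2)
  Distance 2: (row=1, col=1), (row=2, col=0), (row=2, col=2), (row=3, col=3)
  Distance 3: (row=0, col=1), (row=1, col=0), (row=1, col=2), (row=2, col=3), (row=3, col=4)
  Distance 4: (row=0, col=0), (row=0, col=2), (row=1, col=3), (row=2, col=4), (row=3, col=5)
  Distance 5: (row=0, col=3), (row=1, col=4), (row=2, col=5)
  Distance 6: (row=0, col=4), (row=1, col=5)
  Distance 7: (row=0, col=5)
Total reachable: 24 (grid has 24 open cells total)

Answer: Reachable cells: 24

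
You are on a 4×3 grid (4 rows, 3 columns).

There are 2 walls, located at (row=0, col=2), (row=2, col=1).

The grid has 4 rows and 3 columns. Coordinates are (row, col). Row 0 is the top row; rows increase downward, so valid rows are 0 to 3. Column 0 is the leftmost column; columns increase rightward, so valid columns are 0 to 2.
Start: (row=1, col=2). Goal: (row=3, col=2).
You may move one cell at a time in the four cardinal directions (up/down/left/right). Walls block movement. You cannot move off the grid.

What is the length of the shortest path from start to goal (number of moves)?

BFS from (row=1, col=2) until reaching (row=3, col=2):
  Distance 0: (row=1, col=2)
  Distance 1: (row=1, col=1), (row=2, col=2)
  Distance 2: (row=0, col=1), (row=1, col=0), (row=3, col=2)  <- goal reached here
One shortest path (2 moves): (row=1, col=2) -> (row=2, col=2) -> (row=3, col=2)

Answer: Shortest path length: 2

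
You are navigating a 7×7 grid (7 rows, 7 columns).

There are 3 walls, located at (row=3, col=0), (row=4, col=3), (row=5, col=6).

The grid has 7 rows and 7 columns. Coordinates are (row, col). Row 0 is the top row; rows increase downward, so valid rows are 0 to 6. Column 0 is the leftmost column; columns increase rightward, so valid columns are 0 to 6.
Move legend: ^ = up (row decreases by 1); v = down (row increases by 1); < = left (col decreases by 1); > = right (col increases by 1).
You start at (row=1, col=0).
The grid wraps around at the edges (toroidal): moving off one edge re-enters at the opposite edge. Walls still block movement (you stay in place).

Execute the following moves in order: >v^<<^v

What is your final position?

Answer: Final position: (row=1, col=6)

Derivation:
Start: (row=1, col=0)
  > (right): (row=1, col=0) -> (row=1, col=1)
  v (down): (row=1, col=1) -> (row=2, col=1)
  ^ (up): (row=2, col=1) -> (row=1, col=1)
  < (left): (row=1, col=1) -> (row=1, col=0)
  < (left): (row=1, col=0) -> (row=1, col=6)
  ^ (up): (row=1, col=6) -> (row=0, col=6)
  v (down): (row=0, col=6) -> (row=1, col=6)
Final: (row=1, col=6)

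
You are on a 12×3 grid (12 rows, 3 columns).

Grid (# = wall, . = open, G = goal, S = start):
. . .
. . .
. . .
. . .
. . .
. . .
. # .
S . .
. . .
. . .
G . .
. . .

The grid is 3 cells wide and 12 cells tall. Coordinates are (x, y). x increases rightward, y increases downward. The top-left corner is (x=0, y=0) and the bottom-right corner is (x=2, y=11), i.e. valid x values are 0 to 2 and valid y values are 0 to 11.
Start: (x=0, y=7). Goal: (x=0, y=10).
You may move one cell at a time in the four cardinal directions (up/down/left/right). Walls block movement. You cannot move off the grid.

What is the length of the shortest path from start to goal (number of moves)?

Answer: Shortest path length: 3

Derivation:
BFS from (x=0, y=7) until reaching (x=0, y=10):
  Distance 0: (x=0, y=7)
  Distance 1: (x=0, y=6), (x=1, y=7), (x=0, y=8)
  Distance 2: (x=0, y=5), (x=2, y=7), (x=1, y=8), (x=0, y=9)
  Distance 3: (x=0, y=4), (x=1, y=5), (x=2, y=6), (x=2, y=8), (x=1, y=9), (x=0, y=10)  <- goal reached here
One shortest path (3 moves): (x=0, y=7) -> (x=0, y=8) -> (x=0, y=9) -> (x=0, y=10)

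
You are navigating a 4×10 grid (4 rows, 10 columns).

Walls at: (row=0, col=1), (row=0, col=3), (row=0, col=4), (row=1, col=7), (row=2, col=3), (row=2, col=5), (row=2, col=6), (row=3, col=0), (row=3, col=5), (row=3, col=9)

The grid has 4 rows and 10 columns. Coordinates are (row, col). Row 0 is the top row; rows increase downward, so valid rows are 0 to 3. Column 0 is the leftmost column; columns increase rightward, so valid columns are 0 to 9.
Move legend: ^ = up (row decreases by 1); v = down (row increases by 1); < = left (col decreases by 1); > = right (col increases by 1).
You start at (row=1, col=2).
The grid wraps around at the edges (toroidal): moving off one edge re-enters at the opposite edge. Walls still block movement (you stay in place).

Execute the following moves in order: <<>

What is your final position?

Start: (row=1, col=2)
  < (left): (row=1, col=2) -> (row=1, col=1)
  < (left): (row=1, col=1) -> (row=1, col=0)
  > (right): (row=1, col=0) -> (row=1, col=1)
Final: (row=1, col=1)

Answer: Final position: (row=1, col=1)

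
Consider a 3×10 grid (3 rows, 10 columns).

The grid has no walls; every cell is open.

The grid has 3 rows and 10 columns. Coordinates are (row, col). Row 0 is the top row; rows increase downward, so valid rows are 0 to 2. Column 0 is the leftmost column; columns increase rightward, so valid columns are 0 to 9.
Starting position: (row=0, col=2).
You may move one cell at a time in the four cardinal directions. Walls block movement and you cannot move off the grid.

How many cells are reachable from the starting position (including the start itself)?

BFS flood-fill from (row=0, col=2):
  Distance 0: (row=0, col=2)
  Distance 1: (row=0, col=1), (row=0, col=3), (row=1, col=2)
  Distance 2: (row=0, col=0), (row=0, col=4), (row=1, col=1), (row=1, col=3), (row=2, col=2)
  Distance 3: (row=0, col=5), (row=1, col=0), (row=1, col=4), (row=2, col=1), (row=2, col=3)
  Distance 4: (row=0, col=6), (row=1, col=5), (row=2, col=0), (row=2, col=4)
  Distance 5: (row=0, col=7), (row=1, col=6), (row=2, col=5)
  Distance 6: (row=0, col=8), (row=1, col=7), (row=2, col=6)
  Distance 7: (row=0, col=9), (row=1, col=8), (row=2, col=7)
  Distance 8: (row=1, col=9), (row=2, col=8)
  Distance 9: (row=2, col=9)
Total reachable: 30 (grid has 30 open cells total)

Answer: Reachable cells: 30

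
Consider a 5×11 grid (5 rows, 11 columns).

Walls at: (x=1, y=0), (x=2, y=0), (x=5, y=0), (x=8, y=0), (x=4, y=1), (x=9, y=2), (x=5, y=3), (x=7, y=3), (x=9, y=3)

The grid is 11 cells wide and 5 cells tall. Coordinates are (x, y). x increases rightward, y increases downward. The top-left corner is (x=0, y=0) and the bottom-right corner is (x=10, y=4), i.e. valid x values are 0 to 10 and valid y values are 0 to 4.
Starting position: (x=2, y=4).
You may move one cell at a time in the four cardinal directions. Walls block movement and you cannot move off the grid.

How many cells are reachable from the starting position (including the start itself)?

Answer: Reachable cells: 46

Derivation:
BFS flood-fill from (x=2, y=4):
  Distance 0: (x=2, y=4)
  Distance 1: (x=2, y=3), (x=1, y=4), (x=3, y=4)
  Distance 2: (x=2, y=2), (x=1, y=3), (x=3, y=3), (x=0, y=4), (x=4, y=4)
  Distance 3: (x=2, y=1), (x=1, y=2), (x=3, y=2), (x=0, y=3), (x=4, y=3), (x=5, y=4)
  Distance 4: (x=1, y=1), (x=3, y=1), (x=0, y=2), (x=4, y=2), (x=6, y=4)
  Distance 5: (x=3, y=0), (x=0, y=1), (x=5, y=2), (x=6, y=3), (x=7, y=4)
  Distance 6: (x=0, y=0), (x=4, y=0), (x=5, y=1), (x=6, y=2), (x=8, y=4)
  Distance 7: (x=6, y=1), (x=7, y=2), (x=8, y=3), (x=9, y=4)
  Distance 8: (x=6, y=0), (x=7, y=1), (x=8, y=2), (x=10, y=4)
  Distance 9: (x=7, y=0), (x=8, y=1), (x=10, y=3)
  Distance 10: (x=9, y=1), (x=10, y=2)
  Distance 11: (x=9, y=0), (x=10, y=1)
  Distance 12: (x=10, y=0)
Total reachable: 46 (grid has 46 open cells total)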